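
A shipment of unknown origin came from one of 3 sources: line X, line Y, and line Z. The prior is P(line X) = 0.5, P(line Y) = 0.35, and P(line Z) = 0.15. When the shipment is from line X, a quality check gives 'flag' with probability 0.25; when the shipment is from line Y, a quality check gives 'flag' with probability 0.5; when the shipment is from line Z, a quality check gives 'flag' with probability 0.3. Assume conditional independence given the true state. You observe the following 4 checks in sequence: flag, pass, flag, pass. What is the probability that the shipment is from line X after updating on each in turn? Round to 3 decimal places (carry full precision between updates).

0.382

After 'flag': normaliser = 0.25·0.5000 + 0.5·0.3500 + 0.3·0.1500; P(line X) ≈ 0.3623, P(line Y) ≈ 0.5072, P(line Z) ≈ 0.1304
After 'pass': normaliser = 0.75·0.3623 + 0.5·0.5072 + 0.7·0.1304; P(line X) ≈ 0.4407, P(line Y) ≈ 0.4113, P(line Z) ≈ 0.1481
After 'flag': normaliser = 0.25·0.4407 + 0.5·0.4113 + 0.3·0.1481; P(line X) ≈ 0.3058, P(line Y) ≈ 0.5709, P(line Z) ≈ 0.1233
After 'pass': normaliser = 0.75·0.3058 + 0.5·0.5709 + 0.7·0.1233; P(line X) ≈ 0.3816, P(line Y) ≈ 0.4748, P(line Z) ≈ 0.1436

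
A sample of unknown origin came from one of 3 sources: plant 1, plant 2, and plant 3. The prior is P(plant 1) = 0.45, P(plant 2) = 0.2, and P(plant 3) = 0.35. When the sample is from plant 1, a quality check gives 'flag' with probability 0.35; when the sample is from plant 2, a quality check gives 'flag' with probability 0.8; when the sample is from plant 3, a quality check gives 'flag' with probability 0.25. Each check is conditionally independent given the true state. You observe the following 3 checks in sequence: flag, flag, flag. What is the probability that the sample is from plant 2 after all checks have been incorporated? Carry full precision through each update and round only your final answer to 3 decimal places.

After 'flag': normaliser = 0.35·0.4500 + 0.8·0.2000 + 0.25·0.3500; P(plant 1) ≈ 0.3889, P(plant 2) ≈ 0.3951, P(plant 3) ≈ 0.2160
After 'flag': normaliser = 0.35·0.3889 + 0.8·0.3951 + 0.25·0.2160; P(plant 1) ≈ 0.2689, P(plant 2) ≈ 0.6244, P(plant 3) ≈ 0.1067
After 'flag': normaliser = 0.35·0.2689 + 0.8·0.6244 + 0.25·0.1067; P(plant 1) ≈ 0.1517, P(plant 2) ≈ 0.8053, P(plant 3) ≈ 0.0430

0.805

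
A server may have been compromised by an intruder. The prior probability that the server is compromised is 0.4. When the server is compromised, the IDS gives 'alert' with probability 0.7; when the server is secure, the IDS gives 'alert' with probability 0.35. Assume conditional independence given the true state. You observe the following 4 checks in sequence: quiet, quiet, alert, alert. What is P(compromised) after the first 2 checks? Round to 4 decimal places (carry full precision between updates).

After 'quiet': P(compromised) = 0.3·0.4000 / (0.3·0.4000 + 0.65·0.6000) ≈ 0.2353
After 'quiet': P(compromised) = 0.3·0.2353 / (0.3·0.2353 + 0.65·0.7647) ≈ 0.1244

0.1244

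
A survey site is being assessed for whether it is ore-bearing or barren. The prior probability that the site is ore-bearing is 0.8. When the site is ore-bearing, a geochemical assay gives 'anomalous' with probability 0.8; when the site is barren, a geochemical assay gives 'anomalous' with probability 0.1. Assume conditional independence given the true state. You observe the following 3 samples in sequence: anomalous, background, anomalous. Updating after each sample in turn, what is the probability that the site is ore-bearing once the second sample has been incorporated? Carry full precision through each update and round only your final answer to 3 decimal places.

0.877

After 'anomalous': P(ore) = 0.8·0.8000 / (0.8·0.8000 + 0.1·0.2000) ≈ 0.9697
After 'background': P(ore) = 0.2·0.9697 / (0.2·0.9697 + 0.9·0.0303) ≈ 0.8767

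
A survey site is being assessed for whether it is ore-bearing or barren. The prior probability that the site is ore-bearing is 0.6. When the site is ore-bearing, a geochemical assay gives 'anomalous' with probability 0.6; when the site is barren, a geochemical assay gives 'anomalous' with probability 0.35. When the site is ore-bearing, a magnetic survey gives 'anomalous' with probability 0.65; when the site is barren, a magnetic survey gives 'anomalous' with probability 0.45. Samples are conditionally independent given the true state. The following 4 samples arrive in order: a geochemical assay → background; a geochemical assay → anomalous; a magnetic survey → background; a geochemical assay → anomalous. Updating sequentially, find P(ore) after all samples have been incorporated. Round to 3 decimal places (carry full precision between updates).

0.633

Apply Bayes' rule sequentially, carrying P(ore) forward.
After a geochemical assay='background': P(ore) = 0.4·0.6000 / (0.4·0.6000 + 0.65·0.4000) ≈ 0.4800
After a geochemical assay='anomalous': P(ore) = 0.6·0.4800 / (0.6·0.4800 + 0.35·0.5200) ≈ 0.6128
After a magnetic survey='background': P(ore) = 0.35·0.6128 / (0.35·0.6128 + 0.55·0.3872) ≈ 0.5017
After a geochemical assay='anomalous': P(ore) = 0.6·0.5017 / (0.6·0.5017 + 0.35·0.4983) ≈ 0.6332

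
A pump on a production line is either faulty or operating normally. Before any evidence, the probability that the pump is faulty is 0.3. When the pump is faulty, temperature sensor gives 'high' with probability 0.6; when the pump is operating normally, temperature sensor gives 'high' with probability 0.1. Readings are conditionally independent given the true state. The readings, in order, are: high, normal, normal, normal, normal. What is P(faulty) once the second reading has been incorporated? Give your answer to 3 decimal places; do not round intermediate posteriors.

0.533

After 'high': P(faulty) = 0.6·0.3000 / (0.6·0.3000 + 0.1·0.7000) ≈ 0.7200
After 'normal': P(faulty) = 0.4·0.7200 / (0.4·0.7200 + 0.9·0.2800) ≈ 0.5333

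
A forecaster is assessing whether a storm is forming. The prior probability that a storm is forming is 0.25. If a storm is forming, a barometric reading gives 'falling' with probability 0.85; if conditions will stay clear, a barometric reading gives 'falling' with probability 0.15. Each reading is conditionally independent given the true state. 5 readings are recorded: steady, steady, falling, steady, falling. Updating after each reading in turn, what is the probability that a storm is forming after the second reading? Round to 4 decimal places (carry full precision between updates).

Each posterior becomes the prior for the next update.
After 'steady': P(storm) = 0.15·0.2500 / (0.15·0.2500 + 0.85·0.7500) ≈ 0.0556
After 'steady': P(storm) = 0.15·0.0556 / (0.15·0.0556 + 0.85·0.9444) ≈ 0.0103

0.0103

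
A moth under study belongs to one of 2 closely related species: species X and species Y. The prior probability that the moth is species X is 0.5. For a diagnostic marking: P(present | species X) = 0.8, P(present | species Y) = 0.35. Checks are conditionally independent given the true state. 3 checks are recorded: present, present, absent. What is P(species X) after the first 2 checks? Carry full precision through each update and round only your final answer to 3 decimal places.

After 'present': P(species X) = 0.8·0.5000 / (0.8·0.5000 + 0.35·0.5000) ≈ 0.6957
After 'present': P(species X) = 0.8·0.6957 / (0.8·0.6957 + 0.35·0.3043) ≈ 0.8393

0.839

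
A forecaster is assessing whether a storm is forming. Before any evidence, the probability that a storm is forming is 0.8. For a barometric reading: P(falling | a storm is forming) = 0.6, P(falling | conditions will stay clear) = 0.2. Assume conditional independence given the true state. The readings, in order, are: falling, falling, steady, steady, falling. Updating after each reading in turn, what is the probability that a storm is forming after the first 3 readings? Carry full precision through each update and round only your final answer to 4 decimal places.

After 'falling': P(storm) = 0.6·0.8000 / (0.6·0.8000 + 0.2·0.2000) ≈ 0.9231
After 'falling': P(storm) = 0.6·0.9231 / (0.6·0.9231 + 0.2·0.0769) ≈ 0.9730
After 'steady': P(storm) = 0.4·0.9730 / (0.4·0.9730 + 0.8·0.0270) ≈ 0.9474

0.9474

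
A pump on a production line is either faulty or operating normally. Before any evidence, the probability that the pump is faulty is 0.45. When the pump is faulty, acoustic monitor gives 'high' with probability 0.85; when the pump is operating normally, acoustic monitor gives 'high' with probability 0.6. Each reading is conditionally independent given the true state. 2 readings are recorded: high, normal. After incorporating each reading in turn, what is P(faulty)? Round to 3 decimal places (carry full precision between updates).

0.303

Apply Bayes' rule sequentially, carrying P(faulty) forward.
After 'high': P(faulty) = 0.85·0.4500 / (0.85·0.4500 + 0.6·0.5500) ≈ 0.5368
After 'normal': P(faulty) = 0.15·0.5368 / (0.15·0.5368 + 0.4·0.4632) ≈ 0.3030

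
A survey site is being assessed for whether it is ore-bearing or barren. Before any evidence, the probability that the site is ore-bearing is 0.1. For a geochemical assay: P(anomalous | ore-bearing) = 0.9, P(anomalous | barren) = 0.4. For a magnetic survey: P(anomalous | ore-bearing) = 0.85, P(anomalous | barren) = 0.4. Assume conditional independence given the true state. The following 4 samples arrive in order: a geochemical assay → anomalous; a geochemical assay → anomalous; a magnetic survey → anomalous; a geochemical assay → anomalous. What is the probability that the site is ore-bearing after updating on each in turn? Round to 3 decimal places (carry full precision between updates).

0.729

After a geochemical assay='anomalous': P(ore) = 0.9·0.1000 / (0.9·0.1000 + 0.4·0.9000) ≈ 0.2000
After a geochemical assay='anomalous': P(ore) = 0.9·0.2000 / (0.9·0.2000 + 0.4·0.8000) ≈ 0.3600
After a magnetic survey='anomalous': P(ore) = 0.85·0.3600 / (0.85·0.3600 + 0.4·0.6400) ≈ 0.5445
After a geochemical assay='anomalous': P(ore) = 0.9·0.5445 / (0.9·0.5445 + 0.4·0.4555) ≈ 0.7290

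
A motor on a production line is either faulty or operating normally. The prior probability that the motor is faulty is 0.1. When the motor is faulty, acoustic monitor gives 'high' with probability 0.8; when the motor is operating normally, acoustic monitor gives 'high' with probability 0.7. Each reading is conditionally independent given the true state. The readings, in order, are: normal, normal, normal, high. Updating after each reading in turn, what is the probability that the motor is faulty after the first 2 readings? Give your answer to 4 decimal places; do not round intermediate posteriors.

After 'normal': P(faulty) = 0.2·0.1000 / (0.2·0.1000 + 0.3·0.9000) ≈ 0.0690
After 'normal': P(faulty) = 0.2·0.0690 / (0.2·0.0690 + 0.3·0.9310) ≈ 0.0471

0.0471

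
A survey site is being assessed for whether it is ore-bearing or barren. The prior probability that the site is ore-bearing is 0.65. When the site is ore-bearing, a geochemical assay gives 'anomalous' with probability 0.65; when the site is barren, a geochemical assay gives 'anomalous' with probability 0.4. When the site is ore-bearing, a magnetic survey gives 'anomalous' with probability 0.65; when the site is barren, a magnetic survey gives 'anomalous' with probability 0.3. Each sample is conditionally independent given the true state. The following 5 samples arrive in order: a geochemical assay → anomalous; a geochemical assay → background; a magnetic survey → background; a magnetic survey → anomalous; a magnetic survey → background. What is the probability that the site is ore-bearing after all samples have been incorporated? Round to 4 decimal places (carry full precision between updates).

0.4881

After a geochemical assay='anomalous': P(ore) = 0.65·0.6500 / (0.65·0.6500 + 0.4·0.3500) ≈ 0.7511
After a geochemical assay='background': P(ore) = 0.35·0.7511 / (0.35·0.7511 + 0.6·0.2489) ≈ 0.6377
After a magnetic survey='background': P(ore) = 0.35·0.6377 / (0.35·0.6377 + 0.7·0.3623) ≈ 0.4681
After a magnetic survey='anomalous': P(ore) = 0.65·0.4681 / (0.65·0.4681 + 0.3·0.5319) ≈ 0.6560
After a magnetic survey='background': P(ore) = 0.35·0.6560 / (0.35·0.6560 + 0.7·0.3440) ≈ 0.4881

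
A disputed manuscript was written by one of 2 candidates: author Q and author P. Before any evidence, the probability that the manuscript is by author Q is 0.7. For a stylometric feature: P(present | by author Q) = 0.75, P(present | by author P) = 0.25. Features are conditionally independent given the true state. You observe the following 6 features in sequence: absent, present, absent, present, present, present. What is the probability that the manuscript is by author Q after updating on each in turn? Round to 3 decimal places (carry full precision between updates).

After 'absent': P(author Q) = 0.25·0.7000 / (0.25·0.7000 + 0.75·0.3000) ≈ 0.4375
After 'present': P(author Q) = 0.75·0.4375 / (0.75·0.4375 + 0.25·0.5625) ≈ 0.7000
After 'absent': P(author Q) = 0.25·0.7000 / (0.25·0.7000 + 0.75·0.3000) ≈ 0.4375
After 'present': P(author Q) = 0.75·0.4375 / (0.75·0.4375 + 0.25·0.5625) ≈ 0.7000
After 'present': P(author Q) = 0.75·0.7000 / (0.75·0.7000 + 0.25·0.3000) ≈ 0.8750
After 'present': P(author Q) = 0.75·0.8750 / (0.75·0.8750 + 0.25·0.1250) ≈ 0.9545

0.955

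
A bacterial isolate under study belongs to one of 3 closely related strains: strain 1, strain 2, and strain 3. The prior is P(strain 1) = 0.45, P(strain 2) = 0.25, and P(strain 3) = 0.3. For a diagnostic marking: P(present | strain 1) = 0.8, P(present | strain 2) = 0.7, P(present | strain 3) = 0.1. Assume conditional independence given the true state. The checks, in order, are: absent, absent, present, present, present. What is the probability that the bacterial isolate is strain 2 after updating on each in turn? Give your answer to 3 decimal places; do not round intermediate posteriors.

0.449

After 'absent': normaliser = 0.2·0.4500 + 0.3·0.2500 + 0.9·0.3000; P(strain 1) ≈ 0.2069, P(strain 2) ≈ 0.1724, P(strain 3) ≈ 0.6207
After 'absent': normaliser = 0.2·0.2069 + 0.3·0.1724 + 0.9·0.6207; P(strain 1) ≈ 0.0635, P(strain 2) ≈ 0.0794, P(strain 3) ≈ 0.8571
After 'present': normaliser = 0.8·0.0635 + 0.7·0.0794 + 0.1·0.8571; P(strain 1) ≈ 0.2645, P(strain 2) ≈ 0.2893, P(strain 3) ≈ 0.4463
After 'present': normaliser = 0.8·0.2645 + 0.7·0.2893 + 0.1·0.4463; P(strain 1) ≈ 0.4613, P(strain 2) ≈ 0.4414, P(strain 3) ≈ 0.0973
After 'present': normaliser = 0.8·0.4613 + 0.7·0.4414 + 0.1·0.0973; P(strain 1) ≈ 0.5365, P(strain 2) ≈ 0.4493, P(strain 3) ≈ 0.0141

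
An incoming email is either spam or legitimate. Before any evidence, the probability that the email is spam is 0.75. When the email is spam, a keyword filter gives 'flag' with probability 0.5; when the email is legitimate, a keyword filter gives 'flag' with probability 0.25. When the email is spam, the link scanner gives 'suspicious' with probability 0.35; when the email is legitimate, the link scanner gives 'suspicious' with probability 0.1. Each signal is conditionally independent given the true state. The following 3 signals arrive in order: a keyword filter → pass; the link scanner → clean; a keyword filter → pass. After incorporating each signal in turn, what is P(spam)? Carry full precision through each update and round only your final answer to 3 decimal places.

0.491

After a keyword filter='pass': P(spam) = 0.5·0.7500 / (0.5·0.7500 + 0.75·0.2500) ≈ 0.6667
After the link scanner='clean': P(spam) = 0.65·0.6667 / (0.65·0.6667 + 0.9·0.3333) ≈ 0.5909
After a keyword filter='pass': P(spam) = 0.5·0.5909 / (0.5·0.5909 + 0.75·0.4091) ≈ 0.4906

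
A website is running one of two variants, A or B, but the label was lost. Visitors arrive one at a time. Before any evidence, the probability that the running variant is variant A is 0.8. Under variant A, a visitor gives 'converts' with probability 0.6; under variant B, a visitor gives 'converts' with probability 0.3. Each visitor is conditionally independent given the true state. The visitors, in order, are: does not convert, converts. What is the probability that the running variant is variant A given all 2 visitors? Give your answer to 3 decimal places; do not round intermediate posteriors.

Each posterior becomes the prior for the next update.
After 'does not convert': P(A) = 0.4·0.8000 / (0.4·0.8000 + 0.7·0.2000) ≈ 0.6957
After 'converts': P(A) = 0.6·0.6957 / (0.6·0.6957 + 0.3·0.3043) ≈ 0.8205

0.821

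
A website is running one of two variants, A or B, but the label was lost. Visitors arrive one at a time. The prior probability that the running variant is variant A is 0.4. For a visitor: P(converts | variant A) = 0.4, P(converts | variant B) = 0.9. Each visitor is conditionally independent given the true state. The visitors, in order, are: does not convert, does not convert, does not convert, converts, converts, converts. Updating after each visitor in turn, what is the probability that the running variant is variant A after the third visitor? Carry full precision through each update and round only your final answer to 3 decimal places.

Each posterior becomes the prior for the next update.
After 'does not convert': P(A) = 0.6·0.4000 / (0.6·0.4000 + 0.1·0.6000) ≈ 0.8000
After 'does not convert': P(A) = 0.6·0.8000 / (0.6·0.8000 + 0.1·0.2000) ≈ 0.9600
After 'does not convert': P(A) = 0.6·0.9600 / (0.6·0.9600 + 0.1·0.0400) ≈ 0.9931

0.993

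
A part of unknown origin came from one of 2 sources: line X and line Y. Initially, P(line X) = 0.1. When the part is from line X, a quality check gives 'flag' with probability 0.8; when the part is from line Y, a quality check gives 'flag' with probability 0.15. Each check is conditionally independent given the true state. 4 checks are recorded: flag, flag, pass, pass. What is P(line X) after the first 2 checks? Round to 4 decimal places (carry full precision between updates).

0.7596

After 'flag': P(line X) = 0.8·0.1000 / (0.8·0.1000 + 0.15·0.9000) ≈ 0.3721
After 'flag': P(line X) = 0.8·0.3721 / (0.8·0.3721 + 0.15·0.6279) ≈ 0.7596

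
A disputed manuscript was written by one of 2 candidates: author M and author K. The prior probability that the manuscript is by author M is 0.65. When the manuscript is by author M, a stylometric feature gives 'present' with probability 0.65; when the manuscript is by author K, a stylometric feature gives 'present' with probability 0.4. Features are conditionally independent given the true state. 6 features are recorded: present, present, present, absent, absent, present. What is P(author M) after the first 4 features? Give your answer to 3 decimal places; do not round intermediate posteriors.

0.823

After 'present': P(author M) = 0.65·0.6500 / (0.65·0.6500 + 0.4·0.3500) ≈ 0.7511
After 'present': P(author M) = 0.65·0.7511 / (0.65·0.7511 + 0.4·0.2489) ≈ 0.8306
After 'present': P(author M) = 0.65·0.8306 / (0.65·0.8306 + 0.4·0.1694) ≈ 0.8885
After 'absent': P(author M) = 0.35·0.8885 / (0.35·0.8885 + 0.6·0.1115) ≈ 0.8230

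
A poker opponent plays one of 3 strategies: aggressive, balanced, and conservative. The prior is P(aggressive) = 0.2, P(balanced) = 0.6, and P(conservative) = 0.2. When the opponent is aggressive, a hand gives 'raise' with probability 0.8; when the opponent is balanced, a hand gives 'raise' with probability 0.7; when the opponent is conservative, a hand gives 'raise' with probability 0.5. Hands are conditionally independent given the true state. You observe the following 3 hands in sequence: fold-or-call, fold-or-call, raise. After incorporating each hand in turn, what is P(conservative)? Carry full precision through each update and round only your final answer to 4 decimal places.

Apply Bayes' rule sequentially, carrying P(conservative) forward.
After 'fold-or-call': normaliser = 0.2·0.2000 + 0.3·0.6000 + 0.5·0.2000; P(aggressive) ≈ 0.1250, P(balanced) ≈ 0.5625, P(conservative) ≈ 0.3125
After 'fold-or-call': normaliser = 0.2·0.1250 + 0.3·0.5625 + 0.5·0.3125; P(aggressive) ≈ 0.0714, P(balanced) ≈ 0.4821, P(conservative) ≈ 0.4464
After 'raise': normaliser = 0.8·0.0714 + 0.7·0.4821 + 0.5·0.4464; P(aggressive) ≈ 0.0925, P(balanced) ≈ 0.5462, P(conservative) ≈ 0.3613

0.3613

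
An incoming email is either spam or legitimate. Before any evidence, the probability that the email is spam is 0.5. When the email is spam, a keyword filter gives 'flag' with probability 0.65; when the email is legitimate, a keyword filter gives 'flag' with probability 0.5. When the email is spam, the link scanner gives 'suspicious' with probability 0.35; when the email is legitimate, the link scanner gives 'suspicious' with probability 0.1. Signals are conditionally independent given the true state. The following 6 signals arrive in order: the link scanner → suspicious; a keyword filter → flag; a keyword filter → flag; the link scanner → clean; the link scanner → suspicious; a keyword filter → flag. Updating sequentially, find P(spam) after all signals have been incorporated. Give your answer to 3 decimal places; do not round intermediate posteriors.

Apply Bayes' rule sequentially, carrying P(spam) forward.
After the link scanner='suspicious': P(spam) = 0.35·0.5000 / (0.35·0.5000 + 0.1·0.5000) ≈ 0.7778
After a keyword filter='flag': P(spam) = 0.65·0.7778 / (0.65·0.7778 + 0.5·0.2222) ≈ 0.8198
After a keyword filter='flag': P(spam) = 0.65·0.8198 / (0.65·0.8198 + 0.5·0.1802) ≈ 0.8554
After the link scanner='clean': P(spam) = 0.65·0.8554 / (0.65·0.8554 + 0.9·0.1446) ≈ 0.8103
After the link scanner='suspicious': P(spam) = 0.35·0.8103 / (0.35·0.8103 + 0.1·0.1897) ≈ 0.9373
After a keyword filter='flag': P(spam) = 0.65·0.9373 / (0.65·0.9373 + 0.5·0.0627) ≈ 0.9511

0.951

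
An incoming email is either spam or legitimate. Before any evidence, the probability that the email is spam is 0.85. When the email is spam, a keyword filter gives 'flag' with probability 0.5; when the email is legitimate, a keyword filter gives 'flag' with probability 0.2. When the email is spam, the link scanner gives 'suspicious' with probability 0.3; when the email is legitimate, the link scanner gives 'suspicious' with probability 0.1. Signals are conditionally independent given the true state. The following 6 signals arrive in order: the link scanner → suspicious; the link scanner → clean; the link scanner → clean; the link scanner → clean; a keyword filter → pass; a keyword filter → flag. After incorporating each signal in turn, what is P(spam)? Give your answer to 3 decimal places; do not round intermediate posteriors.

After the link scanner='suspicious': P(spam) = 0.3·0.8500 / (0.3·0.8500 + 0.1·0.1500) ≈ 0.9444
After the link scanner='clean': P(spam) = 0.7·0.9444 / (0.7·0.9444 + 0.9·0.0556) ≈ 0.9297
After the link scanner='clean': P(spam) = 0.7·0.9297 / (0.7·0.9297 + 0.9·0.0703) ≈ 0.9114
After the link scanner='clean': P(spam) = 0.7·0.9114 / (0.7·0.9114 + 0.9·0.0886) ≈ 0.8889
After a keyword filter='pass': P(spam) = 0.5·0.8889 / (0.5·0.8889 + 0.8·0.1111) ≈ 0.8333
After a keyword filter='flag': P(spam) = 0.5·0.8333 / (0.5·0.8333 + 0.2·0.1667) ≈ 0.9259

0.926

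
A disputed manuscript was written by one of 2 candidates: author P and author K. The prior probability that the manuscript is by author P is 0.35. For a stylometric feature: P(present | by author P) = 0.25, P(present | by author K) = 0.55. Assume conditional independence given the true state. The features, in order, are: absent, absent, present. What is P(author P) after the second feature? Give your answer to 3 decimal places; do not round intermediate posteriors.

0.599

Each posterior becomes the prior for the next update.
After 'absent': P(author P) = 0.75·0.3500 / (0.75·0.3500 + 0.45·0.6500) ≈ 0.4730
After 'absent': P(author P) = 0.75·0.4730 / (0.75·0.4730 + 0.45·0.5270) ≈ 0.5993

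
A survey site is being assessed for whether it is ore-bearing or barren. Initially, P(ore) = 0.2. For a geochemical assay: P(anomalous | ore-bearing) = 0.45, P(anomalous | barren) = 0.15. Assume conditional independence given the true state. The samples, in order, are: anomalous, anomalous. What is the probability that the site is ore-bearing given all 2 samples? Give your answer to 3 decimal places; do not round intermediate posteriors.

0.692

After 'anomalous': P(ore) = 0.45·0.2000 / (0.45·0.2000 + 0.15·0.8000) ≈ 0.4286
After 'anomalous': P(ore) = 0.45·0.4286 / (0.45·0.4286 + 0.15·0.5714) ≈ 0.6923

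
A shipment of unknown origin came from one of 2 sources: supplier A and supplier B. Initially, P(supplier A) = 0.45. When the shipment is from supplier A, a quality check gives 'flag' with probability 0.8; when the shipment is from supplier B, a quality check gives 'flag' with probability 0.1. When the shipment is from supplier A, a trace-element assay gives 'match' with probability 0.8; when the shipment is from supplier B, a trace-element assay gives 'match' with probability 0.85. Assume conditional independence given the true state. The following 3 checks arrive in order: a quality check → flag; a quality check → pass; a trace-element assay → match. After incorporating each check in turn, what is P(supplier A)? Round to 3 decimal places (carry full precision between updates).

0.578

Apply Bayes' rule sequentially, carrying P(supplier A) forward.
After a quality check='flag': P(supplier A) = 0.8·0.4500 / (0.8·0.4500 + 0.1·0.5500) ≈ 0.8675
After a quality check='pass': P(supplier A) = 0.2·0.8675 / (0.2·0.8675 + 0.9·0.1325) ≈ 0.5926
After a trace-element assay='match': P(supplier A) = 0.8·0.5926 / (0.8·0.5926 + 0.85·0.4074) ≈ 0.5779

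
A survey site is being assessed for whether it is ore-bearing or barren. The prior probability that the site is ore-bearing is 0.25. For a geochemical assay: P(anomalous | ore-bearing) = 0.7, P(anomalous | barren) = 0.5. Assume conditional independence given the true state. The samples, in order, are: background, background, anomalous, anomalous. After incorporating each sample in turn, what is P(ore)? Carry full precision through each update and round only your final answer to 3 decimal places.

After 'background': P(ore) = 0.3·0.2500 / (0.3·0.2500 + 0.5·0.7500) ≈ 0.1667
After 'background': P(ore) = 0.3·0.1667 / (0.3·0.1667 + 0.5·0.8333) ≈ 0.1071
After 'anomalous': P(ore) = 0.7·0.1071 / (0.7·0.1071 + 0.5·0.8929) ≈ 0.1438
After 'anomalous': P(ore) = 0.7·0.1438 / (0.7·0.1438 + 0.5·0.8562) ≈ 0.1904

0.190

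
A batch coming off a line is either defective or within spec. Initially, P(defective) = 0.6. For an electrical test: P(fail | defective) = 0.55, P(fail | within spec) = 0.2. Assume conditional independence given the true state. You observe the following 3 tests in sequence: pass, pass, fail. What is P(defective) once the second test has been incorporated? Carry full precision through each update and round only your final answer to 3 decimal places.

0.322

After 'pass': P(defective) = 0.45·0.6000 / (0.45·0.6000 + 0.8·0.4000) ≈ 0.4576
After 'pass': P(defective) = 0.45·0.4576 / (0.45·0.4576 + 0.8·0.5424) ≈ 0.3219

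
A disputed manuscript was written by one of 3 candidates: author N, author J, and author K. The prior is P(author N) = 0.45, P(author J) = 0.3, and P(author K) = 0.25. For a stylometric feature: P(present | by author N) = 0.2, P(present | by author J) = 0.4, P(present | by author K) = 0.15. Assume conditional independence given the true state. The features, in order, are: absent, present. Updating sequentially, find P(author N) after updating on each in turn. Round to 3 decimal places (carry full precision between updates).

0.409

After 'absent': normaliser = 0.8·0.4500 + 0.6·0.3000 + 0.85·0.2500; P(author N) ≈ 0.4784, P(author J) ≈ 0.2392, P(author K) ≈ 0.2824
After 'present': normaliser = 0.2·0.4784 + 0.4·0.2392 + 0.15·0.2824; P(author N) ≈ 0.4094, P(author J) ≈ 0.4094, P(author K) ≈ 0.1812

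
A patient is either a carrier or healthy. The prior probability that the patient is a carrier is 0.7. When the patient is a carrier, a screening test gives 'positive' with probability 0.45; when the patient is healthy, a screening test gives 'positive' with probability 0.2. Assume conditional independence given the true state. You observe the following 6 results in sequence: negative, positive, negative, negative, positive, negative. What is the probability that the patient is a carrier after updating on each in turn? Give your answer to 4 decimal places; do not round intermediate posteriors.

0.7252

After 'negative': P(carrier) = 0.55·0.7000 / (0.55·0.7000 + 0.8·0.3000) ≈ 0.6160
After 'positive': P(carrier) = 0.45·0.6160 / (0.45·0.6160 + 0.2·0.3840) ≈ 0.7831
After 'negative': P(carrier) = 0.55·0.7831 / (0.55·0.7831 + 0.8·0.2169) ≈ 0.7128
After 'negative': P(carrier) = 0.55·0.7128 / (0.55·0.7128 + 0.8·0.2872) ≈ 0.6304
After 'positive': P(carrier) = 0.45·0.6304 / (0.45·0.6304 + 0.2·0.3696) ≈ 0.7933
After 'negative': P(carrier) = 0.55·0.7933 / (0.55·0.7933 + 0.8·0.2067) ≈ 0.7252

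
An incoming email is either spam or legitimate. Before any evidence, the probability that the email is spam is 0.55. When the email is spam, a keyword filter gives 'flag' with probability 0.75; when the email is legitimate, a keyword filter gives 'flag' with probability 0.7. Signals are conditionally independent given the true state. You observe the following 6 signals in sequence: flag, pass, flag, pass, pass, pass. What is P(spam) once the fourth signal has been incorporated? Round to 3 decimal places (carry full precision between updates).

0.494

Each posterior becomes the prior for the next update.
After 'flag': P(spam) = 0.75·0.5500 / (0.75·0.5500 + 0.7·0.4500) ≈ 0.5670
After 'pass': P(spam) = 0.25·0.5670 / (0.25·0.5670 + 0.3·0.4330) ≈ 0.5218
After 'flag': P(spam) = 0.75·0.5218 / (0.75·0.5218 + 0.7·0.4782) ≈ 0.5390
After 'pass': P(spam) = 0.25·0.5390 / (0.25·0.5390 + 0.3·0.4610) ≈ 0.4935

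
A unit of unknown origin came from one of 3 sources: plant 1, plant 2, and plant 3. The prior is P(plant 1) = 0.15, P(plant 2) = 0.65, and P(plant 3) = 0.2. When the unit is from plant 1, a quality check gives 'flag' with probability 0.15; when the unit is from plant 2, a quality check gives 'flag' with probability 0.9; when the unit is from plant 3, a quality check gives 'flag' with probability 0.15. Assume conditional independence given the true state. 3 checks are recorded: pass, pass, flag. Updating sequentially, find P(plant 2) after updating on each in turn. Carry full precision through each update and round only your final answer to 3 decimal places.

After 'pass': normaliser = 0.85·0.1500 + 0.1·0.6500 + 0.85·0.2000; P(plant 1) ≈ 0.3517, P(plant 2) ≈ 0.1793, P(plant 3) ≈ 0.4690
After 'pass': normaliser = 0.85·0.3517 + 0.1·0.1793 + 0.85·0.4690; P(plant 1) ≈ 0.4178, P(plant 2) ≈ 0.0251, P(plant 3) ≈ 0.5571
After 'flag': normaliser = 0.15·0.4178 + 0.9·0.0251 + 0.15·0.5571; P(plant 1) ≈ 0.3713, P(plant 2) ≈ 0.1336, P(plant 3) ≈ 0.4951

0.134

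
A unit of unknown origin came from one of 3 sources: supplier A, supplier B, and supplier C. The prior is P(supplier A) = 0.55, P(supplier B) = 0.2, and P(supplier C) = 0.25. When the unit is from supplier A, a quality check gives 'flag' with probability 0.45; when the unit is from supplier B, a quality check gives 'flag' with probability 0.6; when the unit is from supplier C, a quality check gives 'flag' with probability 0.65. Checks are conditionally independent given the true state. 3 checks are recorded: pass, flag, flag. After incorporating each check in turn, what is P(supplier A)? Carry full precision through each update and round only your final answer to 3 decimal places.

0.482

After 'pass': normaliser = 0.55·0.5500 + 0.4·0.2000 + 0.35·0.2500; P(supplier A) ≈ 0.6436, P(supplier B) ≈ 0.1702, P(supplier C) ≈ 0.1862
After 'flag': normaliser = 0.45·0.6436 + 0.6·0.1702 + 0.65·0.1862; P(supplier A) ≈ 0.5648, P(supplier B) ≈ 0.1992, P(supplier C) ≈ 0.2360
After 'flag': normaliser = 0.45·0.5648 + 0.6·0.1992 + 0.65·0.2360; P(supplier A) ≈ 0.4822, P(supplier B) ≈ 0.2267, P(supplier C) ≈ 0.2910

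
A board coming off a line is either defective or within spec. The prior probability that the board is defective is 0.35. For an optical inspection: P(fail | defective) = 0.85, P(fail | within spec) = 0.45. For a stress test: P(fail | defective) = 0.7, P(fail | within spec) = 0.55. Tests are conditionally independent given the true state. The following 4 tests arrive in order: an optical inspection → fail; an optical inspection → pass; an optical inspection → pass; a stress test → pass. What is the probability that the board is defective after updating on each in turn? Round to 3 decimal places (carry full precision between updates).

After an optical inspection='fail': P(defective) = 0.85·0.3500 / (0.85·0.3500 + 0.45·0.6500) ≈ 0.5042
After an optical inspection='pass': P(defective) = 0.15·0.5042 / (0.15·0.5042 + 0.55·0.4958) ≈ 0.2172
After an optical inspection='pass': P(defective) = 0.15·0.2172 / (0.15·0.2172 + 0.55·0.7828) ≈ 0.0703
After a stress test='pass': P(defective) = 0.3·0.0703 / (0.3·0.0703 + 0.45·0.9297) ≈ 0.0480

0.048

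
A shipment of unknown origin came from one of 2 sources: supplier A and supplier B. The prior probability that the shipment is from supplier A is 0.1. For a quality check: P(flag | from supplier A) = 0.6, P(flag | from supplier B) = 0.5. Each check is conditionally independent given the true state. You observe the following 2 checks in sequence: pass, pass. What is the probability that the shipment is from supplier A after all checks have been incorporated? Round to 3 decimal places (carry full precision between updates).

0.066

Each posterior becomes the prior for the next update.
After 'pass': P(supplier A) = 0.4·0.1000 / (0.4·0.1000 + 0.5·0.9000) ≈ 0.0816
After 'pass': P(supplier A) = 0.4·0.0816 / (0.4·0.0816 + 0.5·0.9184) ≈ 0.0664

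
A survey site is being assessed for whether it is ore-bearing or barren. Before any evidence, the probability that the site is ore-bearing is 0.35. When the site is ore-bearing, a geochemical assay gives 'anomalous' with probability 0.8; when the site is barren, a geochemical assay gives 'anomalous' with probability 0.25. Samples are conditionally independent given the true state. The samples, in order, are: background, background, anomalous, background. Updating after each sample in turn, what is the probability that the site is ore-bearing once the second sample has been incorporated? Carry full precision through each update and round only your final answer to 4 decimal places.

After 'background': P(ore) = 0.2·0.3500 / (0.2·0.3500 + 0.75·0.6500) ≈ 0.1256
After 'background': P(ore) = 0.2·0.1256 / (0.2·0.1256 + 0.75·0.8744) ≈ 0.0369

0.0369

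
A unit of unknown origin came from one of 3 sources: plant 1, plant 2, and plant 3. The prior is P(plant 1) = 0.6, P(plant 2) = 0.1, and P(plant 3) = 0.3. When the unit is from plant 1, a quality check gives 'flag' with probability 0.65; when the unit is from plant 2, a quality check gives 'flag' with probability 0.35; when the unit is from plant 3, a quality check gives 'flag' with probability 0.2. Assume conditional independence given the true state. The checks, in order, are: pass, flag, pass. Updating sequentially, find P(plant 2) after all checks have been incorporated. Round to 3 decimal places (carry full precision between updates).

Each posterior becomes the prior for the next update.
After 'pass': normaliser = 0.35·0.6000 + 0.65·0.1000 + 0.8·0.3000; P(plant 1) ≈ 0.4078, P(plant 2) ≈ 0.1262, P(plant 3) ≈ 0.4660
After 'flag': normaliser = 0.65·0.4078 + 0.35·0.1262 + 0.2·0.4660; P(plant 1) ≈ 0.6586, P(plant 2) ≈ 0.1098, P(plant 3) ≈ 0.2316
After 'pass': normaliser = 0.35·0.6586 + 0.65·0.1098 + 0.8·0.2316; P(plant 1) ≈ 0.4732, P(plant 2) ≈ 0.1465, P(plant 3) ≈ 0.3803

0.146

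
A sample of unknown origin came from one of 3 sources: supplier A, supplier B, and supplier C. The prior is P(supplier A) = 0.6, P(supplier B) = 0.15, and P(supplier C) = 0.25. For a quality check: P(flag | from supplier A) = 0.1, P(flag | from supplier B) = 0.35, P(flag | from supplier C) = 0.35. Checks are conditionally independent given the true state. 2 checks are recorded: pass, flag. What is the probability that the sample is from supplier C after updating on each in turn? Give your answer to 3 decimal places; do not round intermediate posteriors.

After 'pass': normaliser = 0.9·0.6000 + 0.65·0.1500 + 0.65·0.2500; P(supplier A) ≈ 0.6750, P(supplier B) ≈ 0.1219, P(supplier C) ≈ 0.2031
After 'flag': normaliser = 0.1·0.6750 + 0.35·0.1219 + 0.35·0.2031; P(supplier A) ≈ 0.3724, P(supplier B) ≈ 0.2353, P(supplier C) ≈ 0.3922

0.392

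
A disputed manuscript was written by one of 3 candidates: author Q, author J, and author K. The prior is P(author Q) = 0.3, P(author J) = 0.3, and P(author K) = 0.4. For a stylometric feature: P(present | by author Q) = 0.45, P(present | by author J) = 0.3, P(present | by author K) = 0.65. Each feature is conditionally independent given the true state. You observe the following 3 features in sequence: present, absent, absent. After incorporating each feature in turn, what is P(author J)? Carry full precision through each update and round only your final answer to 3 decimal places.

0.378

After 'present': normaliser = 0.45·0.3000 + 0.3·0.3000 + 0.65·0.4000; P(author Q) ≈ 0.2784, P(author J) ≈ 0.1856, P(author K) ≈ 0.5361
After 'absent': normaliser = 0.55·0.2784 + 0.7·0.1856 + 0.35·0.5361; P(author Q) ≈ 0.3253, P(author J) ≈ 0.2760, P(author K) ≈ 0.3987
After 'absent': normaliser = 0.55·0.3253 + 0.7·0.2760 + 0.35·0.3987; P(author Q) ≈ 0.3497, P(author J) ≈ 0.3776, P(author K) ≈ 0.2727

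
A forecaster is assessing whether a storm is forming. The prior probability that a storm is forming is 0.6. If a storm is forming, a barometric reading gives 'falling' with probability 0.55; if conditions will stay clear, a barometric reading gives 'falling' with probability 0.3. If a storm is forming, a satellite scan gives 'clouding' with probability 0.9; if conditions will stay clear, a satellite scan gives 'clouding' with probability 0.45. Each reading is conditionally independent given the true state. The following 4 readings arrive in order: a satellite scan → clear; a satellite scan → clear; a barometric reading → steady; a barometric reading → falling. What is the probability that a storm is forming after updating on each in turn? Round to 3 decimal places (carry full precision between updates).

After a satellite scan='clear': P(storm) = 0.1·0.6000 / (0.1·0.6000 + 0.55·0.4000) ≈ 0.2143
After a satellite scan='clear': P(storm) = 0.1·0.2143 / (0.1·0.2143 + 0.55·0.7857) ≈ 0.0472
After a barometric reading='steady': P(storm) = 0.45·0.0472 / (0.45·0.0472 + 0.7·0.9528) ≈ 0.0309
After a barometric reading='falling': P(storm) = 0.55·0.0309 / (0.55·0.0309 + 0.3·0.9691) ≈ 0.0552

0.055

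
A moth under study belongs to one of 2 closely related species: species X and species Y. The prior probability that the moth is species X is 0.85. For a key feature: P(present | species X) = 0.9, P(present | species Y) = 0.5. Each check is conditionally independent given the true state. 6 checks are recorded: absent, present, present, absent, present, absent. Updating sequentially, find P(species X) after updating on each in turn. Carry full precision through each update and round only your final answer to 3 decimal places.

0.209

After 'absent': P(species X) = 0.1·0.8500 / (0.1·0.8500 + 0.5·0.1500) ≈ 0.5312
After 'present': P(species X) = 0.9·0.5312 / (0.9·0.5312 + 0.5·0.4688) ≈ 0.6711
After 'present': P(species X) = 0.9·0.6711 / (0.9·0.6711 + 0.5·0.3289) ≈ 0.7860
After 'absent': P(species X) = 0.1·0.7860 / (0.1·0.7860 + 0.5·0.2140) ≈ 0.4234
After 'present': P(species X) = 0.9·0.4234 / (0.9·0.4234 + 0.5·0.5766) ≈ 0.5693
After 'absent': P(species X) = 0.1·0.5693 / (0.1·0.5693 + 0.5·0.4307) ≈ 0.2091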